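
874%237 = 163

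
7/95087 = 7/95087 = 0.00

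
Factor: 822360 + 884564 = 1706924 =2^2 * 426731^1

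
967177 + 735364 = 1702541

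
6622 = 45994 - 39372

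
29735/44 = 675 + 35/44 = 675.80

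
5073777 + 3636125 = 8709902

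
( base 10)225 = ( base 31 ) 78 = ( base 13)144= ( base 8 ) 341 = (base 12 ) 169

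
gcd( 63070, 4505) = 4505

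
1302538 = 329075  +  973463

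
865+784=1649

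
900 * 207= 186300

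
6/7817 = 6/7817 = 0.00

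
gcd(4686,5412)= 66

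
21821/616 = 21821/616 = 35.42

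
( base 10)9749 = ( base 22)k33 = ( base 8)23025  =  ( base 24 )gm5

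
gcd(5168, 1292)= 1292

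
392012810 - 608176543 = -216163733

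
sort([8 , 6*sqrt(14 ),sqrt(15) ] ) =[sqrt( 15 ),8,6*sqrt(14) ]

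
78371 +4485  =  82856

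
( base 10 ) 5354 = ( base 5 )132404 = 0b1010011101010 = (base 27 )798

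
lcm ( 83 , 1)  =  83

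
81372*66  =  5370552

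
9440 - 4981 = 4459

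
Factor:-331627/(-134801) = 163^( - 1 )* 401^1 = 401/163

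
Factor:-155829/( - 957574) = 2^(-1) * 3^1*127^1*409^1*478787^( - 1 )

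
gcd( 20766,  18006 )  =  6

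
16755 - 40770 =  - 24015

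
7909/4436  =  7909/4436= 1.78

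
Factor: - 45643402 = - 2^1*7^2 * 17^1 * 27397^1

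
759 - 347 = 412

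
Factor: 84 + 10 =94 =2^1*47^1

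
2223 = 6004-3781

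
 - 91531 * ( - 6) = 549186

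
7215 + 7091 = 14306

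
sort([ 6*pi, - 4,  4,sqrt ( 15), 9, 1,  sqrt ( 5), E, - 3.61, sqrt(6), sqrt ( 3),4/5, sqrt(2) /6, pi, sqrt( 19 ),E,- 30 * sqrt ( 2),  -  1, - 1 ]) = [ - 30*sqrt(2 ), -4 , - 3.61, - 1  , - 1,  sqrt( 2)/6,4/5, 1,sqrt ( 3 ), sqrt(5 ),sqrt ( 6), E,  E,pi,sqrt(15 ),4,  sqrt( 19 ), 9,6*pi]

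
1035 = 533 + 502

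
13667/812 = 13667/812 = 16.83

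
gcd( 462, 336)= 42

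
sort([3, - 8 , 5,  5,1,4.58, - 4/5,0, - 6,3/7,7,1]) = [ - 8,-6, - 4/5,0,  3/7,1 , 1,3, 4.58,5,5,7 ]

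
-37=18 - 55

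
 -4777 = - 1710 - 3067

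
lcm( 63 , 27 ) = 189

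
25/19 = 1 + 6/19 = 1.32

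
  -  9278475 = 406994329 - 416272804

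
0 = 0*( - 92451)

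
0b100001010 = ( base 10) 266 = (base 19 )E0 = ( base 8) 412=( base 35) 7l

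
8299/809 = 10 + 209/809= 10.26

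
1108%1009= 99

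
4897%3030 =1867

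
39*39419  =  1537341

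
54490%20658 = 13174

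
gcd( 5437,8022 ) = 1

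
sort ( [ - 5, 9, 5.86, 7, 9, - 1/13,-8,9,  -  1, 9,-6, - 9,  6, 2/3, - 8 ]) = [ - 9,-8, - 8, - 6, - 5,  -  1,  -  1/13,2/3, 5.86,6, 7, 9, 9, 9, 9 ]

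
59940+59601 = 119541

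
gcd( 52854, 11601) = 3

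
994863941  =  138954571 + 855909370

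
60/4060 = 3/203 = 0.01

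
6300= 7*900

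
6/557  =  6/557 = 0.01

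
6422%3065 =292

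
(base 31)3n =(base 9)138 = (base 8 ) 164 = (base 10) 116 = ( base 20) 5G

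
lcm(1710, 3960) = 75240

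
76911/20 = 76911/20 = 3845.55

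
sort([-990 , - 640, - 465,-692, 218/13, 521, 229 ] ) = [ - 990,-692, - 640, - 465,218/13, 229, 521 ] 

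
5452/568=1363/142 = 9.60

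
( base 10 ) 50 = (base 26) 1o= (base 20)2a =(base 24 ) 22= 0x32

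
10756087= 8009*1343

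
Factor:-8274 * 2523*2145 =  - 2^1*3^3*5^1*7^1*11^1*13^1  *  29^2*197^1 = - 44777522790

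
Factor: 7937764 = 2^2*29^1 * 41^1*  1669^1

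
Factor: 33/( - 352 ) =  - 3/32 = - 2^( - 5 ) * 3^1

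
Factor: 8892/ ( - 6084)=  - 19/13  =  - 13^( - 1 )*19^1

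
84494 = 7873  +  76621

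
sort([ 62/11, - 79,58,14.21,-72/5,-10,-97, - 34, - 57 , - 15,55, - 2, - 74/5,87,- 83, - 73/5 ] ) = [ - 97,- 83,  -  79, - 57,-34, - 15,-74/5,-73/5,-72/5, - 10,-2, 62/11,  14.21, 55,58,  87 ] 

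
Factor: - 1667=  - 1667^1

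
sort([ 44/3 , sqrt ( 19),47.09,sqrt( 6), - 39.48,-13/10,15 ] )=[-39.48,- 13/10,sqrt( 6),sqrt (19 ),44/3, 15,47.09 ] 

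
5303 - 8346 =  - 3043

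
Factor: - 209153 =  - 7^1*29879^1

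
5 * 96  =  480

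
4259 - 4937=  - 678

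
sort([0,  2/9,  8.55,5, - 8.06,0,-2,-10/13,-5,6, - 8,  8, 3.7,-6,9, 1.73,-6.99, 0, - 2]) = [-8.06,  -  8,-6.99, -6, - 5, - 2, - 2 ,-10/13,  0,0,  0 , 2/9, 1.73,3.7,5,6, 8, 8.55, 9] 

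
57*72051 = 4106907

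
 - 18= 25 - 43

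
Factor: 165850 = 2^1*5^2*31^1*107^1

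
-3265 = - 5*653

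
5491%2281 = 929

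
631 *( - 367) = - 231577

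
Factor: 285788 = 2^2*37^1*1931^1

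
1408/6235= 1408/6235 =0.23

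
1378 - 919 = 459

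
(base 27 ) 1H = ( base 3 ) 1122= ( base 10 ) 44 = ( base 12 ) 38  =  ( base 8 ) 54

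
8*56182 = 449456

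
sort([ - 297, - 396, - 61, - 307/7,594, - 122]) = [ - 396,-297 , - 122, - 61, - 307/7,594] 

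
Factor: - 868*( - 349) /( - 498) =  - 151466/249 =-2^1*3^( - 1)*7^1 * 31^1*83^( -1)* 349^1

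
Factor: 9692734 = 2^1*4846367^1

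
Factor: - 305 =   -  5^1*61^1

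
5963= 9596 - 3633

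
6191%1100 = 691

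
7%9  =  7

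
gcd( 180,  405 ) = 45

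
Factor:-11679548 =-2^2*61^1*151^1*317^1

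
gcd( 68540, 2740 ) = 20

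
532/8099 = 76/1157 = 0.07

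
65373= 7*9339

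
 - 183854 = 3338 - 187192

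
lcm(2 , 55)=110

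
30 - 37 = -7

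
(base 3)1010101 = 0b1100110100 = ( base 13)4B1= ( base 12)584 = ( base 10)820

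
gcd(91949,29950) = 1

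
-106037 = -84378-21659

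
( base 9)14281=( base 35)7WH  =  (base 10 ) 9712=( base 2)10010111110000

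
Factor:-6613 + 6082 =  - 531 = - 3^2 * 59^1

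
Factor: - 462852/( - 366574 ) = 774/613 = 2^1*3^2 * 43^1*613^ ( - 1 ) 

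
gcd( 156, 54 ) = 6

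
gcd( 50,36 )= 2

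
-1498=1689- 3187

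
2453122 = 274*8953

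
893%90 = 83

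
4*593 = 2372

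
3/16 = 3/16  =  0.19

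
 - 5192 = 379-5571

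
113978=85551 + 28427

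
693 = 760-67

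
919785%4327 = 2461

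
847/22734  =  847/22734 = 0.04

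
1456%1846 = 1456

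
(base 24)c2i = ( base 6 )52150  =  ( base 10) 6978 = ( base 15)2103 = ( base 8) 15502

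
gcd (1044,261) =261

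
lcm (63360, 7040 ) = 63360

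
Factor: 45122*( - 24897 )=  - 1123402434 = -2^1*3^1 * 7^1 *11^1*43^1*193^1 *293^1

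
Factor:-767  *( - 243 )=186381 = 3^5*13^1  *59^1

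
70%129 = 70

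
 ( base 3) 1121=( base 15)2d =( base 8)53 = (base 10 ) 43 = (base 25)1i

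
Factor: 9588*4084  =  2^4*3^1*17^1*47^1*1021^1 = 39157392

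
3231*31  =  100161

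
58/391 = 58/391 = 0.15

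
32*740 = 23680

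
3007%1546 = 1461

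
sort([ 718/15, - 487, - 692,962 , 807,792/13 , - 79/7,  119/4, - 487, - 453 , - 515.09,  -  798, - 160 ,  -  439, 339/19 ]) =[ - 798, - 692 , - 515.09,-487, - 487,-453, - 439,-160, - 79/7, 339/19, 119/4, 718/15, 792/13 , 807 , 962]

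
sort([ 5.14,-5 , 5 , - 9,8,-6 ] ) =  [ - 9, - 6, - 5,5,  5.14,8 ] 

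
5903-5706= 197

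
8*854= 6832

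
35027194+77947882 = 112975076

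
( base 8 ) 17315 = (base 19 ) 12G0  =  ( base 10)7885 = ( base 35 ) 6FA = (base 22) g69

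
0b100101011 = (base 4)10223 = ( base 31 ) 9k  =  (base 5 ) 2144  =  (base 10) 299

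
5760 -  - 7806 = 13566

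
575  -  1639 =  - 1064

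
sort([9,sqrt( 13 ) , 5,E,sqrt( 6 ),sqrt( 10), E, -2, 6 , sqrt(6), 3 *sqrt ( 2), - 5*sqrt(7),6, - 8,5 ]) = [ - 5*sqrt( 7), - 8, - 2,sqrt( 6 ), sqrt( 6 ),E,  E, sqrt( 10 ), sqrt( 13),3 * sqrt( 2), 5 , 5,6,6,9] 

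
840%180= 120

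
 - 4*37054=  - 148216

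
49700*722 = 35883400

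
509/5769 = 509/5769 = 0.09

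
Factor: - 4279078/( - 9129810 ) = 2139539/4564905=3^( - 1 ) * 5^(-1 )*31^( - 1)*9817^ ( - 1 ) * 2139539^1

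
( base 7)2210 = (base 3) 1002022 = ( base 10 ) 791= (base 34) n9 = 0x317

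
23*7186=165278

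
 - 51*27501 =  - 1402551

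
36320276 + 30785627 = 67105903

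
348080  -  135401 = 212679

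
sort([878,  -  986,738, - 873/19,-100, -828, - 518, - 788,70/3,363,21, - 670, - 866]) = [ - 986, - 866, - 828, - 788, - 670, - 518, - 100, - 873/19, 21,70/3, 363,738 , 878]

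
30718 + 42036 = 72754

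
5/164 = 5/164 = 0.03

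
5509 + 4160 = 9669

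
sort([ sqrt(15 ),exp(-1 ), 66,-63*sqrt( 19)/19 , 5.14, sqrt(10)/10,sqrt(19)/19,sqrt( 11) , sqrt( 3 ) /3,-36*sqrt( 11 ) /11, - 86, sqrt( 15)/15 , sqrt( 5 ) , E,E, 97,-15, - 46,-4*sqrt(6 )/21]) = [- 86,-46,-15, - 63 * sqrt( 19) /19, - 36 * sqrt(11 ) /11,-4* sqrt( 6 ) /21 , sqrt( 19 ) /19 , sqrt( 15 )/15,  sqrt( 10) /10,exp(-1 ), sqrt(3) /3,sqrt( 5),E,E,sqrt( 11 ),sqrt( 15 ),  5.14, 66 , 97 ]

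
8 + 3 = 11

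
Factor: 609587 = 11^1* 151^1 *367^1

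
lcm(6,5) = 30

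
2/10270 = 1/5135 = 0.00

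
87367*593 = 51808631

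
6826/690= 9 + 308/345 = 9.89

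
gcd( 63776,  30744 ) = 8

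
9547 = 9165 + 382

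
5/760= 1/152   =  0.01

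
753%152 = 145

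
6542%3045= 452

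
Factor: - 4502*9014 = -40581028 =-2^2 * 2251^1 * 4507^1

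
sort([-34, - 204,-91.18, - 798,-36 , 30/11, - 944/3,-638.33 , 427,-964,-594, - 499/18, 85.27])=[-964, - 798,-638.33, -594,  -  944/3,- 204, - 91.18,-36,-34,-499/18,  30/11, 85.27, 427]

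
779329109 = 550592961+228736148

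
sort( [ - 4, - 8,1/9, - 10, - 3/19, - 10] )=[ -10, - 10, - 8, - 4, - 3/19 , 1/9]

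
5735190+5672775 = 11407965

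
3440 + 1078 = 4518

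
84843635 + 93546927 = 178390562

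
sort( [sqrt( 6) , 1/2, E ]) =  [ 1/2 , sqrt (6 ), E ] 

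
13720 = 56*245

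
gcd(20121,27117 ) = 3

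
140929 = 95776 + 45153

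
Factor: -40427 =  - 40427^1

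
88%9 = 7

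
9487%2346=103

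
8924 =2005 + 6919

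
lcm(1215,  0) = 0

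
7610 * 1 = 7610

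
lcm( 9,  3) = 9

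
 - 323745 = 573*(- 565) 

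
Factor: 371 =7^1 * 53^1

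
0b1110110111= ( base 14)4bd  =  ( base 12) 673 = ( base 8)1667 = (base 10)951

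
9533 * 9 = 85797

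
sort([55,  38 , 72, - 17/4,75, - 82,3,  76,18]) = [ - 82,-17/4,3, 18, 38,55,72, 75,76]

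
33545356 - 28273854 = 5271502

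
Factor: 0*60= 0 = 0^1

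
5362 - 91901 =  - 86539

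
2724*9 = 24516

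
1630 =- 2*( - 815) 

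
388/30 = 12 + 14/15 = 12.93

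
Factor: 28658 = 2^1*7^1*23^1*89^1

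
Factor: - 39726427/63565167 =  - 3^(-1)*13^1*97^( - 1)*439^1*6961^1*218437^(  -  1)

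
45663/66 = 691+19/22 = 691.86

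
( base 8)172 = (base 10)122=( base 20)62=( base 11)101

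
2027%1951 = 76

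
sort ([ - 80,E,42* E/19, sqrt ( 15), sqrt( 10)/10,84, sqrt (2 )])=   [  -  80, sqrt( 10)/10, sqrt (2), E,sqrt(15), 42*E/19, 84 ]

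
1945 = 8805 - 6860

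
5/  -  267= - 1 + 262/267 = - 0.02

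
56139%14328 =13155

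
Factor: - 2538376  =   - 2^3*43^1*47^1*157^1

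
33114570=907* 36510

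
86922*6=521532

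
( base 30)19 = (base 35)14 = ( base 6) 103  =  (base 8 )47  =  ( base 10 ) 39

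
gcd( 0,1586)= 1586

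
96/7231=96/7231 = 0.01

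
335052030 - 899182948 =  - 564130918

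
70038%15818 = 6766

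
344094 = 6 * 57349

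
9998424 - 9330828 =667596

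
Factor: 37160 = 2^3*5^1 * 929^1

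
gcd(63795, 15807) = 3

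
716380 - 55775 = 660605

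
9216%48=0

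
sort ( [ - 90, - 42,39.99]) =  [  -  90, - 42, 39.99] 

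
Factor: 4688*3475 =16290800=2^4*5^2*139^1*293^1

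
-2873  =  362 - 3235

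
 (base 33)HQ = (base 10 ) 587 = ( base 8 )1113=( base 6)2415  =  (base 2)1001001011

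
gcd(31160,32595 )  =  205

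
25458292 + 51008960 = 76467252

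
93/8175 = 31/2725 = 0.01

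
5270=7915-2645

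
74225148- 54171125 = 20054023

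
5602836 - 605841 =4996995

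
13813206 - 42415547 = - 28602341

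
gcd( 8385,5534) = 1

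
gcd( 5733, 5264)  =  7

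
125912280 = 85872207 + 40040073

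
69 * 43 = 2967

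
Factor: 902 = 2^1*11^1*41^1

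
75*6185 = 463875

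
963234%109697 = 85658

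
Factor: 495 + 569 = 2^3*7^1*19^1 = 1064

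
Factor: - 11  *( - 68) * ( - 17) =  - 12716 = - 2^2*11^1*17^2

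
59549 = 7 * 8507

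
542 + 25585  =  26127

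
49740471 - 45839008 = 3901463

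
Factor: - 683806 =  - 2^1*53^1*6451^1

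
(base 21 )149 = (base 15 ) 259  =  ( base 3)201210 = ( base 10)534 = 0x216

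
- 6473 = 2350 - 8823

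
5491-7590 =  - 2099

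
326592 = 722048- 395456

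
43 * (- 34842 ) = -1498206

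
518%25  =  18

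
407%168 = 71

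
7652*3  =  22956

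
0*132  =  0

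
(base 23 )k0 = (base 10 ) 460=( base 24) j4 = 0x1CC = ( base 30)FA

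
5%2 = 1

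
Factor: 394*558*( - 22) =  - 2^3*3^2*11^1 * 31^1 * 197^1 = -  4836744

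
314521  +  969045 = 1283566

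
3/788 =3/788=0.00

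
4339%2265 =2074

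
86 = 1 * 86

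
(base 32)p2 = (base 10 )802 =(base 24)19A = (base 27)12J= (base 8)1442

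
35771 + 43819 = 79590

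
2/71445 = 2/71445 = 0.00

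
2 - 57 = - 55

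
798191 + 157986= 956177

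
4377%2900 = 1477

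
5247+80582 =85829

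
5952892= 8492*701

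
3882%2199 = 1683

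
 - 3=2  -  5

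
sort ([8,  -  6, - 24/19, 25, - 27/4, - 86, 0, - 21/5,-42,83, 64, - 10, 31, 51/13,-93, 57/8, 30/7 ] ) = [-93 , - 86, - 42,  -  10, - 27/4, - 6,  -  21/5, - 24/19,0,51/13, 30/7, 57/8, 8,25, 31, 64, 83 ]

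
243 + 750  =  993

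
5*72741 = 363705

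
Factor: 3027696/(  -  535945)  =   - 2^4 * 3^1 * 5^(- 1)*7^1 * 37^ ( - 1)*2897^(  -  1) * 9011^1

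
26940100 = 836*32225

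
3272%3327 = 3272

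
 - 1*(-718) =718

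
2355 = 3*785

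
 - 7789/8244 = -7789/8244 = -0.94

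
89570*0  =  0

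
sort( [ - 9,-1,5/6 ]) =[-9,-1,5/6 ]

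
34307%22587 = 11720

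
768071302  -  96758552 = 671312750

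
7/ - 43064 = - 1+6151/6152 = -  0.00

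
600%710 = 600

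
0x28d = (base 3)220012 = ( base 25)113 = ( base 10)653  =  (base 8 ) 1215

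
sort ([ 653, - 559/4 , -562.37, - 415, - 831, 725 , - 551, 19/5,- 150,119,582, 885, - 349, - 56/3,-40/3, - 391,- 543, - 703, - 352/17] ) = [ - 831, - 703, - 562.37 , - 551 , - 543, - 415, - 391, - 349, - 150, - 559/4, - 352/17,-56/3, - 40/3,  19/5,119,582,  653,725,885 ]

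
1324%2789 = 1324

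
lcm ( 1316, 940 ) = 6580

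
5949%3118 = 2831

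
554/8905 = 554/8905 = 0.06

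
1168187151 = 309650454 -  - 858536697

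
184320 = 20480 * 9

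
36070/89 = 36070/89 = 405.28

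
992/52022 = 496/26011 = 0.02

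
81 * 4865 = 394065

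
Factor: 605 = 5^1*11^2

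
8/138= 4/69 =0.06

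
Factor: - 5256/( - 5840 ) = 9/10 = 2^( - 1 )*3^2*5^(-1)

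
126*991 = 124866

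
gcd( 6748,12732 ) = 4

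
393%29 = 16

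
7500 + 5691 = 13191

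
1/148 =1/148= 0.01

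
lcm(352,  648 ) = 28512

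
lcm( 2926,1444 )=111188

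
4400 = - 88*(- 50 ) 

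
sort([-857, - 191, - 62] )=[ -857, - 191, - 62] 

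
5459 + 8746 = 14205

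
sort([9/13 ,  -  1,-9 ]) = [ - 9, - 1,9/13]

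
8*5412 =43296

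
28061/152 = 28061/152 = 184.61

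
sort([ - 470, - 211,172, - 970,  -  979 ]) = [ - 979, - 970, - 470, - 211, 172]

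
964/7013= 964/7013 = 0.14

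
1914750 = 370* 5175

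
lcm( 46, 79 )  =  3634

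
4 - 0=4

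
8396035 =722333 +7673702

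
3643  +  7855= 11498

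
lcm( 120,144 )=720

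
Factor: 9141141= 3^1*3047047^1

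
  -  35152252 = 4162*(-8446)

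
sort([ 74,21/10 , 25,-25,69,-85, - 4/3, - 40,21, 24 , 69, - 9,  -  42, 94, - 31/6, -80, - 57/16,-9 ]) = [ - 85,-80 , - 42, - 40, - 25, - 9, - 9 ,  -  31/6,- 57/16,- 4/3,21/10, 21,24,25, 69, 69, 74,94] 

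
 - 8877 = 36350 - 45227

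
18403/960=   18403/960 = 19.17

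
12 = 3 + 9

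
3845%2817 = 1028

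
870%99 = 78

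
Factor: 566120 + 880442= 2^1*13^1*23^1*41^1*59^1 = 1446562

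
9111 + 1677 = 10788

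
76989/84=25663/28=916.54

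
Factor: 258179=17^1*15187^1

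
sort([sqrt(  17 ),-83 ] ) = [ - 83,sqrt ( 17 )]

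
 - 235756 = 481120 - 716876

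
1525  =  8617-7092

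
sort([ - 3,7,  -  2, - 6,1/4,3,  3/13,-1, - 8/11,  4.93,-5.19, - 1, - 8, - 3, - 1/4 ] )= [ - 8 , - 6, - 5.19, - 3, - 3 , - 2, - 1, -1, - 8/11,-1/4, 3/13,  1/4, 3, 4.93,7] 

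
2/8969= 2/8969 = 0.00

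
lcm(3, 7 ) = 21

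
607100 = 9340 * 65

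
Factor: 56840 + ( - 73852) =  - 2^2*4253^1 =- 17012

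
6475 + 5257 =11732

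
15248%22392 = 15248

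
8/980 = 2/245  =  0.01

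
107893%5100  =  793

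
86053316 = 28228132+57825184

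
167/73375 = 167/73375 = 0.00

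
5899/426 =5899/426 = 13.85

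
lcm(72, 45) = 360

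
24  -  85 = -61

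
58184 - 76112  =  -17928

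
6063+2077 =8140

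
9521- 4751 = 4770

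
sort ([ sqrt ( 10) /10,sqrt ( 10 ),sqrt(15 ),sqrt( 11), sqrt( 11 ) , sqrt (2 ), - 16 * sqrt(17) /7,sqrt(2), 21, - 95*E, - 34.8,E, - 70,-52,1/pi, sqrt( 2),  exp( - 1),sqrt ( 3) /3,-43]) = [ - 95*E, - 70, - 52 , - 43, - 34.8 , - 16 *sqrt(17 )/7,sqrt(10 )/10, 1/pi,exp( - 1 ),sqrt(3 ) /3, sqrt(2 ),sqrt( 2),sqrt( 2 ),E,sqrt( 10 ),sqrt( 11),sqrt( 11 ), sqrt(15 ), 21]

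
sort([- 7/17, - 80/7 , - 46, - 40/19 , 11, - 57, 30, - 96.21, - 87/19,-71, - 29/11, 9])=[  -  96.21 , - 71, - 57, - 46,-80/7, - 87/19,  -  29/11,-40/19, - 7/17, 9, 11, 30]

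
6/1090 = 3/545 = 0.01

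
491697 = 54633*9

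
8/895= 8/895 = 0.01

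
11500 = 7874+3626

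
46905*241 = 11304105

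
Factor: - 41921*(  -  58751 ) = 7^2*11^2*37^1*103^1*109^1 = 2462900671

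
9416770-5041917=4374853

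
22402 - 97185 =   -  74783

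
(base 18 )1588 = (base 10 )7604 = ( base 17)1955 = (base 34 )6jm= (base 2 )1110110110100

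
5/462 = 5/462 = 0.01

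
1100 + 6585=7685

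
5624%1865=29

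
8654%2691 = 581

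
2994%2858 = 136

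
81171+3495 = 84666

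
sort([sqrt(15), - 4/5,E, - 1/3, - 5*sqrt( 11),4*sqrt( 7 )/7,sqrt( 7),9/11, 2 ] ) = [ -5*sqrt(11), - 4/5,  -  1/3,9/11, 4*sqrt(7)/7, 2,sqrt( 7), E,sqrt( 15) ]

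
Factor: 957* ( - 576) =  - 551232= - 2^6 * 3^3 * 11^1* 29^1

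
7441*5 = 37205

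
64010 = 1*64010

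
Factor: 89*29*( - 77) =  - 7^1*11^1*29^1*89^1 = -198737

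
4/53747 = 4/53747 = 0.00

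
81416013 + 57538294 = 138954307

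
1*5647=5647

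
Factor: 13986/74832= 2^(-3)*3^2*7^1 * 37^1*1559^( -1)= 2331/12472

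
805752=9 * 89528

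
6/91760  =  3/45880 = 0.00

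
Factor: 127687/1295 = 5^(  -  1 ) * 17^1 * 29^1 = 493/5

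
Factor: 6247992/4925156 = 2^1*3^1*29^1*31^ ( - 1)*47^1*191^1 * 39719^(-1) =1561998/1231289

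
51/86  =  51/86 = 0.59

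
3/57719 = 3/57719 = 0.00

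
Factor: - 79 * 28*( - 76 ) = 2^4*7^1*19^1*79^1 = 168112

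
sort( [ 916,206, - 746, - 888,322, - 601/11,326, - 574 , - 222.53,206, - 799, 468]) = [ - 888,- 799, - 746,- 574 , - 222.53, - 601/11, 206,206, 322,  326,468,916]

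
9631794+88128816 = 97760610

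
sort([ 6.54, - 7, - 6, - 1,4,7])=[ - 7, - 6, - 1,4, 6.54,7] 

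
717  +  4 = 721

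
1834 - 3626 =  - 1792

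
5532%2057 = 1418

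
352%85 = 12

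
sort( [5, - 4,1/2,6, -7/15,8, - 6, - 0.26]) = [-6, - 4, - 7/15,-0.26,1/2, 5,6, 8]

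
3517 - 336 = 3181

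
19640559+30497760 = 50138319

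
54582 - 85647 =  - 31065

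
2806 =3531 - 725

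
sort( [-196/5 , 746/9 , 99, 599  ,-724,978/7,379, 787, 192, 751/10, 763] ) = [ - 724,-196/5,751/10,746/9,  99,978/7, 192,379,  599,763, 787 ] 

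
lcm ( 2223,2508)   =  97812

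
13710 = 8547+5163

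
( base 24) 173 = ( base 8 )1353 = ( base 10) 747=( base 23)19B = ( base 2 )1011101011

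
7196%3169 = 858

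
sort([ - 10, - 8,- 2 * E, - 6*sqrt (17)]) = [ - 6*sqrt (17), - 10 , - 8, - 2*E]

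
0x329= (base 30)QT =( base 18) 28H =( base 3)1002222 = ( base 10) 809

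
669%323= 23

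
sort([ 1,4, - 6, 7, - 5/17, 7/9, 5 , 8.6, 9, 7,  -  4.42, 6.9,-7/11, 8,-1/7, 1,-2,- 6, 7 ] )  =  [ - 6,-6, - 4.42,-2, - 7/11,-5/17,-1/7, 7/9,1, 1, 4, 5, 6.9, 7,7, 7, 8, 8.6, 9]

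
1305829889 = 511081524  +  794748365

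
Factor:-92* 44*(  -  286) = 2^5*11^2*13^1 * 23^1 = 1157728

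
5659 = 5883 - 224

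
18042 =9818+8224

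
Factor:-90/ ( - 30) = 3  =  3^1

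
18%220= 18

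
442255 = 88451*5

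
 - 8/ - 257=8/257=0.03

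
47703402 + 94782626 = 142486028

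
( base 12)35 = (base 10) 41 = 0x29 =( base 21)1k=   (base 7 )56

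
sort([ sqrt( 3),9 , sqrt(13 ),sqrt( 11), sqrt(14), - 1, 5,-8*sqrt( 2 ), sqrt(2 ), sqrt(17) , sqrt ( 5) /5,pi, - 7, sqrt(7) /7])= [-8*sqrt ( 2), - 7,  -  1, sqrt( 7 )/7, sqrt( 5)/5,sqrt( 2),sqrt( 3), pi,sqrt(11),sqrt( 13 ), sqrt(14 ),  sqrt( 17),  5, 9 ]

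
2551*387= 987237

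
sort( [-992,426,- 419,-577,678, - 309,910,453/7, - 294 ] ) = [-992,-577,  -  419,-309, - 294, 453/7,426, 678,910] 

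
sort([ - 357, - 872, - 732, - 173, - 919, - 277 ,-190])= [ - 919, - 872, - 732, - 357, - 277,  -  190, - 173]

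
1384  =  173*8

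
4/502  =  2/251=0.01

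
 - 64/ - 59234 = 32/29617 =0.00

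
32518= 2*16259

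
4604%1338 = 590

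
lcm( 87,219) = 6351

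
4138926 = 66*62711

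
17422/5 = 3484 + 2/5 = 3484.40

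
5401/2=2700 + 1/2 = 2700.50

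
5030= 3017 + 2013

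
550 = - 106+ 656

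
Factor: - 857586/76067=  -  2^1*3^1*29^( - 1 )*37^1 * 43^( - 1)*61^( - 1 )*3863^1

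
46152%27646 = 18506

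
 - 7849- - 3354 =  - 4495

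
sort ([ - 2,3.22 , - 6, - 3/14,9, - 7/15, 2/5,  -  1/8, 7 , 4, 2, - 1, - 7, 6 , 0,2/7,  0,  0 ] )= [-7,-6 ,  -  2, -1, - 7/15, - 3/14, - 1/8,0, 0,0, 2/7,2/5,2, 3.22,4,6,7 , 9 ] 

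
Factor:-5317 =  - 13^1*409^1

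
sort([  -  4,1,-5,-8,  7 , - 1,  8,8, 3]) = [ - 8, - 5, - 4, - 1, 1, 3, 7,8, 8 ]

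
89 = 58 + 31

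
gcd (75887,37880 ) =1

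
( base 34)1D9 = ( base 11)1231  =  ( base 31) 1KQ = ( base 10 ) 1607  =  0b11001000111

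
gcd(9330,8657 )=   1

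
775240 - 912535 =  - 137295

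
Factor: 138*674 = 93012 = 2^2*3^1*23^1 *337^1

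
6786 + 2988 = 9774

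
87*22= 1914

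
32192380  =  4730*6806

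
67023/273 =245 + 46/91 = 245.51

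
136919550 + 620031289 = 756950839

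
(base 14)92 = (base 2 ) 10000000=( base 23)5D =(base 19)6e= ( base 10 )128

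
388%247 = 141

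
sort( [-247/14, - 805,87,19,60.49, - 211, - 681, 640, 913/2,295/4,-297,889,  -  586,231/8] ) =[ - 805, - 681, - 586  ,- 297, - 211 , - 247/14, 19,231/8, 60.49,295/4,87,  913/2,640,889]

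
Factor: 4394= 2^1*13^3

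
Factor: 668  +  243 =911^1  =  911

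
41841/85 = 41841/85 = 492.25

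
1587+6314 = 7901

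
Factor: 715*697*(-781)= -5^1*11^2*13^1*17^1*41^1*71^1 = - 389215255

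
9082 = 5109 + 3973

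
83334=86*969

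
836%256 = 68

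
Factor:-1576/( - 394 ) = 2^2= 4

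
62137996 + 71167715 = 133305711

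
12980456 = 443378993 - 430398537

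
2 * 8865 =17730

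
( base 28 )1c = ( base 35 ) 15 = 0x28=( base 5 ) 130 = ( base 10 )40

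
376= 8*47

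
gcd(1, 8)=1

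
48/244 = 12/61  =  0.20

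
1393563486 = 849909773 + 543653713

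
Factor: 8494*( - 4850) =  - 41195900 = - 2^2* 5^2*31^1*97^1*137^1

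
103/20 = 103/20 = 5.15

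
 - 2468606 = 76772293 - 79240899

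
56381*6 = 338286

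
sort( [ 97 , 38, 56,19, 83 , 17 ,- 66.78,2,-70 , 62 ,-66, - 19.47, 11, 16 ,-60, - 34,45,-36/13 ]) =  [ - 70 ,-66.78, - 66,-60, - 34, - 19.47,- 36/13,  2 , 11,16, 17, 19, 38,  45,  56,62,  83, 97 ] 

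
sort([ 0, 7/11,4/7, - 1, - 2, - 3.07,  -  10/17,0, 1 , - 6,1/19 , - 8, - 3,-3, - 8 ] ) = [ - 8,-8, -6,-3.07,  -  3 ,  -  3 ,-2, - 1, - 10/17,0, 0, 1/19,4/7, 7/11,1]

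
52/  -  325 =  -  4/25 =- 0.16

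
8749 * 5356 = 46859644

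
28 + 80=108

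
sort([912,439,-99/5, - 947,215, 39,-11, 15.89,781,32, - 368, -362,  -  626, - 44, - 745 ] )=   [  -  947, - 745,-626, - 368, - 362, - 44,-99/5,  -  11, 15.89, 32,39,215, 439,781,912] 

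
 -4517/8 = -4517/8 = - 564.62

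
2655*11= 29205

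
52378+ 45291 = 97669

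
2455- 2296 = 159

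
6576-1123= 5453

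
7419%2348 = 375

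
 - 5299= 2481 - 7780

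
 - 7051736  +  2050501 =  - 5001235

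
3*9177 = 27531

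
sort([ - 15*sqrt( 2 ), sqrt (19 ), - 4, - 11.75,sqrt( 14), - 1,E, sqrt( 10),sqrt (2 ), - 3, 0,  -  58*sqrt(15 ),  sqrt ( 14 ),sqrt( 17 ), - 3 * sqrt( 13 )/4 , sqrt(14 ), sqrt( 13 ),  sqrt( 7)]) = [ - 58 * sqrt( 15), - 15 * sqrt( 2), - 11.75 , - 4, - 3, - 3*sqrt(13)/4, - 1,  0, sqrt(2 ), sqrt( 7),  E,  sqrt( 10), sqrt( 13 ), sqrt (14),  sqrt( 14 ), sqrt( 14),sqrt( 17 ),  sqrt( 19 )] 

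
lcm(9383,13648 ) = 150128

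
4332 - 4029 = 303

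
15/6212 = 15/6212 = 0.00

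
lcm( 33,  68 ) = 2244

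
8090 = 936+7154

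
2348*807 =1894836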